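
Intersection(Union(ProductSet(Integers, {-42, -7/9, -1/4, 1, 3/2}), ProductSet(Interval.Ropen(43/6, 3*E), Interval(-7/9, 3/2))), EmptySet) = EmptySet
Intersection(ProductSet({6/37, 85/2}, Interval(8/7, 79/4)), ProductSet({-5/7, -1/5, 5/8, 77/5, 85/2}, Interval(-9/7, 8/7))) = ProductSet({85/2}, {8/7})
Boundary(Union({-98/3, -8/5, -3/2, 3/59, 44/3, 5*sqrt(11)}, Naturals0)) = Union({-98/3, -8/5, -3/2, 3/59, 44/3, 5*sqrt(11)}, Naturals0)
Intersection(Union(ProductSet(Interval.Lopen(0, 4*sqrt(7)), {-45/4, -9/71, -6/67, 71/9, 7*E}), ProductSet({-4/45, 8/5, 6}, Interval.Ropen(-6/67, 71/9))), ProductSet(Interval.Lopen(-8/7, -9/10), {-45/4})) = EmptySet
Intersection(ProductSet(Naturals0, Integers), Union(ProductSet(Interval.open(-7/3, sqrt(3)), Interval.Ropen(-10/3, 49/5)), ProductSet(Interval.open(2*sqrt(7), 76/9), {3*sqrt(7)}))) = ProductSet(Range(0, 2, 1), Range(-3, 10, 1))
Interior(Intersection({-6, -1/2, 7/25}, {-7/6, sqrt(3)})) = EmptySet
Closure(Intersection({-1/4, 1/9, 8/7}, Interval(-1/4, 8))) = {-1/4, 1/9, 8/7}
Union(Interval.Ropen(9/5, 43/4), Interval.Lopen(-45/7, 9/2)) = Interval.open(-45/7, 43/4)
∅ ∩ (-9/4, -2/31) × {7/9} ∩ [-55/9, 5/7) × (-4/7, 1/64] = ∅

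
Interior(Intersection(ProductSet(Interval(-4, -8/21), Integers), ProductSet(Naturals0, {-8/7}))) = EmptySet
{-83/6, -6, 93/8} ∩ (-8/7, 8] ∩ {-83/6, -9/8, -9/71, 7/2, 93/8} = ∅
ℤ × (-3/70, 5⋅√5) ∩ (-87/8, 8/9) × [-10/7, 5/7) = {-10, -9, …, 0} × (-3/70, 5/7)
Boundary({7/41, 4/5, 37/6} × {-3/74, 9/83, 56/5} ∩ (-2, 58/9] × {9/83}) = {7/41, 4/5, 37/6} × {9/83}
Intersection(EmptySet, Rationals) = EmptySet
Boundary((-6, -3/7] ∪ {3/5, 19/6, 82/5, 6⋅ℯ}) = {-6, -3/7, 3/5, 19/6, 82/5, 6⋅ℯ}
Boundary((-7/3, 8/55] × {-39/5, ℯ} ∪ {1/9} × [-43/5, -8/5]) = ({1/9} × [-43/5, -8/5]) ∪ ([-7/3, 8/55] × {-39/5, ℯ})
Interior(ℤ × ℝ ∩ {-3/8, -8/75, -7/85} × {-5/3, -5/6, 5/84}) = ∅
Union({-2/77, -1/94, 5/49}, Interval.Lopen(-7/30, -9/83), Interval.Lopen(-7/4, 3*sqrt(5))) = Interval.Lopen(-7/4, 3*sqrt(5))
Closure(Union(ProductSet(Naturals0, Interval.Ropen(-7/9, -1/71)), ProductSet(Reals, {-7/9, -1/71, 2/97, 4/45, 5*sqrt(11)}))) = Union(ProductSet(Naturals0, Interval(-7/9, -1/71)), ProductSet(Reals, {-7/9, -1/71, 2/97, 4/45, 5*sqrt(11)}))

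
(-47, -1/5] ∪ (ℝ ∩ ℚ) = ℚ ∪ [-47, -1/5]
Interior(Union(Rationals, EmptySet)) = EmptySet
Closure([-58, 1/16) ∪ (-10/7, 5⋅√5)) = [-58, 5⋅√5]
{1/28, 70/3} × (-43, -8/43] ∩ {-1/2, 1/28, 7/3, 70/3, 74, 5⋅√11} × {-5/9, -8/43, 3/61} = {1/28, 70/3} × {-5/9, -8/43}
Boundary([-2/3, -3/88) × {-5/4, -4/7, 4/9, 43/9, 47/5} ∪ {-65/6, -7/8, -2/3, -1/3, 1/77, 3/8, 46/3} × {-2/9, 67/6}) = ({-65/6, -7/8, -2/3, -1/3, 1/77, 3/8, 46/3} × {-2/9, 67/6}) ∪ ([-2/3, -3/88] × {-5/4, -4/7, 4/9, 43/9, 47/5})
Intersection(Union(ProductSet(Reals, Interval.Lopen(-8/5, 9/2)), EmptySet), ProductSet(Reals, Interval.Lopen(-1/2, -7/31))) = ProductSet(Reals, Interval.Lopen(-1/2, -7/31))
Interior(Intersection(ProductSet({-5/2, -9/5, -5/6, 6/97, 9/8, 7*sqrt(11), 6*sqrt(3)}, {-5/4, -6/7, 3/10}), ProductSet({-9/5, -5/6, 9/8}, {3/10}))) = EmptySet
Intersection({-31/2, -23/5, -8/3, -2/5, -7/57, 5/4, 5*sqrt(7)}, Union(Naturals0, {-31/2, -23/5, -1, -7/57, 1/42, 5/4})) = {-31/2, -23/5, -7/57, 5/4}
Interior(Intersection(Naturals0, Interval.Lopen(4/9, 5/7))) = EmptySet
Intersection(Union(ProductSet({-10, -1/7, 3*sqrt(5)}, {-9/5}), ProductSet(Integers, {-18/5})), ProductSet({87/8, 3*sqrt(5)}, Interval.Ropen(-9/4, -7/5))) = ProductSet({3*sqrt(5)}, {-9/5})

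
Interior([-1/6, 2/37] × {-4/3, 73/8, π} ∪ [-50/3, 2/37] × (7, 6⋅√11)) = (-50/3, 2/37) × (7, 6⋅√11)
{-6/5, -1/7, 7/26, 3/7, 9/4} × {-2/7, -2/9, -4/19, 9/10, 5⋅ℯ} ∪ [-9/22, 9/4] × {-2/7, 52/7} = ([-9/22, 9/4] × {-2/7, 52/7}) ∪ ({-6/5, -1/7, 7/26, 3/7, 9/4} × {-2/7, -2/9, -4/19, 9/10, 5⋅ℯ})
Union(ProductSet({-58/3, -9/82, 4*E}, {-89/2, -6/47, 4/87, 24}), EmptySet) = ProductSet({-58/3, -9/82, 4*E}, {-89/2, -6/47, 4/87, 24})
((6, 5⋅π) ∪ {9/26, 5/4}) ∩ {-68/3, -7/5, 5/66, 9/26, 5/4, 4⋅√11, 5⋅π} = {9/26, 5/4, 4⋅√11}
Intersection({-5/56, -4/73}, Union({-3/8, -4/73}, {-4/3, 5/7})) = {-4/73}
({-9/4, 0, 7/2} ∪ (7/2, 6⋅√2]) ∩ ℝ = {-9/4, 0} ∪ [7/2, 6⋅√2]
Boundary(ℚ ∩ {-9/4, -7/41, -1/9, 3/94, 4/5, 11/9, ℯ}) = {-9/4, -7/41, -1/9, 3/94, 4/5, 11/9}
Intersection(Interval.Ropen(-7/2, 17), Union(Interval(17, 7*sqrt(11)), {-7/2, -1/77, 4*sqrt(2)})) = {-7/2, -1/77, 4*sqrt(2)}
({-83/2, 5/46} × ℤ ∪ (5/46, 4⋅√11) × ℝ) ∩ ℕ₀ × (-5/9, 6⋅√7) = {1, 2, …, 13} × (-5/9, 6⋅√7)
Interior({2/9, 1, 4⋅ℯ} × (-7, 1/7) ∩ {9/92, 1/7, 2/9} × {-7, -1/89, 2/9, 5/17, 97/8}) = ∅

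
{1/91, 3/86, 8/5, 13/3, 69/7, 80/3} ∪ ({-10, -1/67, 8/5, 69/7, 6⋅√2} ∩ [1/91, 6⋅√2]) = {1/91, 3/86, 8/5, 13/3, 69/7, 80/3, 6⋅√2}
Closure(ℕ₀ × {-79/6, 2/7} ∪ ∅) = ℕ₀ × {-79/6, 2/7}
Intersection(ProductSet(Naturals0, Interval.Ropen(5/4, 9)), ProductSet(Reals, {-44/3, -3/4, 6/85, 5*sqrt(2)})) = ProductSet(Naturals0, {5*sqrt(2)})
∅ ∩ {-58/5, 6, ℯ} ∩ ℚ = ∅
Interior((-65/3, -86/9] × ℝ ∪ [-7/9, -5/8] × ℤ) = (-65/3, -86/9) × (ℝ ∪ (ℝ \ ℤ))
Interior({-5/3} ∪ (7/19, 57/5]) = (7/19, 57/5)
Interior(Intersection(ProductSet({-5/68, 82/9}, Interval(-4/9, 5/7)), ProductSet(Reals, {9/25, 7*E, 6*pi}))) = EmptySet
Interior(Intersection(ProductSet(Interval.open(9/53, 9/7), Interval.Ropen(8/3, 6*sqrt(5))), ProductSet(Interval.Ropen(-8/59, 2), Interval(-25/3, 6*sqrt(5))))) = ProductSet(Interval.open(9/53, 9/7), Interval.open(8/3, 6*sqrt(5)))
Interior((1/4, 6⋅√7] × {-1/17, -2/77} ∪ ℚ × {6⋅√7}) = ∅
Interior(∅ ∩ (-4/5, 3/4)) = ∅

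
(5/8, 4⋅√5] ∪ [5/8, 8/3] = [5/8, 4⋅√5]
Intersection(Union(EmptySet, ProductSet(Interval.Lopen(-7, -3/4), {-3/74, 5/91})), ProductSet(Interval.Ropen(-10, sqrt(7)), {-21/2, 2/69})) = EmptySet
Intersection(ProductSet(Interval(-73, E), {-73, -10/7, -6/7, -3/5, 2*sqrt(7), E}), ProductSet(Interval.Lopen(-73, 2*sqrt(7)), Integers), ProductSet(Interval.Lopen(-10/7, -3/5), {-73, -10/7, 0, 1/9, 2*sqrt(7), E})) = ProductSet(Interval.Lopen(-10/7, -3/5), {-73})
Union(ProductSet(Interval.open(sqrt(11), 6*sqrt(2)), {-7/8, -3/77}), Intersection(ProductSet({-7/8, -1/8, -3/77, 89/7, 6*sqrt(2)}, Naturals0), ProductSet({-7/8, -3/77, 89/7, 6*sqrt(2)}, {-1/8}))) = ProductSet(Interval.open(sqrt(11), 6*sqrt(2)), {-7/8, -3/77})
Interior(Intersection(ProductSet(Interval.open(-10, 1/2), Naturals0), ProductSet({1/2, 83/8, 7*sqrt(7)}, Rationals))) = EmptySet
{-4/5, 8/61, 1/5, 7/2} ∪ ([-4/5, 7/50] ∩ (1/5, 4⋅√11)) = {-4/5, 8/61, 1/5, 7/2}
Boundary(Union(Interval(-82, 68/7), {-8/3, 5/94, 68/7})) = {-82, 68/7}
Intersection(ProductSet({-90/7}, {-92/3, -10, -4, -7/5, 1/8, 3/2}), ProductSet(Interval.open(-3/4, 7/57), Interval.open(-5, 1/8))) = EmptySet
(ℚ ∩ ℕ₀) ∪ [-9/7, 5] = [-9/7, 5] ∪ ℕ₀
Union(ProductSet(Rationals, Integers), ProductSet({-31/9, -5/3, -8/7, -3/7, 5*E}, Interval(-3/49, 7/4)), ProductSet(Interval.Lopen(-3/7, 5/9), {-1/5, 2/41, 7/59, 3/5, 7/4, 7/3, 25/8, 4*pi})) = Union(ProductSet({-31/9, -5/3, -8/7, -3/7, 5*E}, Interval(-3/49, 7/4)), ProductSet(Interval.Lopen(-3/7, 5/9), {-1/5, 2/41, 7/59, 3/5, 7/4, 7/3, 25/8, 4*pi}), ProductSet(Rationals, Integers))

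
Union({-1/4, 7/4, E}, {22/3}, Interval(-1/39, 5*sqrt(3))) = Union({-1/4}, Interval(-1/39, 5*sqrt(3)))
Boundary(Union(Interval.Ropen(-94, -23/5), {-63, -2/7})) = {-94, -23/5, -2/7}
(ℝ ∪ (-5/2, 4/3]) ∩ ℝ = (-∞, ∞)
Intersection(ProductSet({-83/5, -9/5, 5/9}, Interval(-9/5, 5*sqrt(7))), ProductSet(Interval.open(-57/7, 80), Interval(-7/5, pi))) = ProductSet({-9/5, 5/9}, Interval(-7/5, pi))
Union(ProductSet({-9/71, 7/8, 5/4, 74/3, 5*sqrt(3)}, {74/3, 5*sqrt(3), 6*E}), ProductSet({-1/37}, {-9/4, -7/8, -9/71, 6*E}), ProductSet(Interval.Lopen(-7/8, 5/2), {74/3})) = Union(ProductSet({-1/37}, {-9/4, -7/8, -9/71, 6*E}), ProductSet({-9/71, 7/8, 5/4, 74/3, 5*sqrt(3)}, {74/3, 5*sqrt(3), 6*E}), ProductSet(Interval.Lopen(-7/8, 5/2), {74/3}))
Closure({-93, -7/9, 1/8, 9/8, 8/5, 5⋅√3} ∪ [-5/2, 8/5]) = {-93, 5⋅√3} ∪ [-5/2, 8/5]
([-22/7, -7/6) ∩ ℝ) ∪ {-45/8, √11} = {-45/8, √11} ∪ [-22/7, -7/6)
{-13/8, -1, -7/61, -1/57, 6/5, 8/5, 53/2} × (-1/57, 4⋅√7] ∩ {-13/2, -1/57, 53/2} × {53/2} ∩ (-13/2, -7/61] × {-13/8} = ∅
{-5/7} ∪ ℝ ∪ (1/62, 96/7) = (-∞, ∞)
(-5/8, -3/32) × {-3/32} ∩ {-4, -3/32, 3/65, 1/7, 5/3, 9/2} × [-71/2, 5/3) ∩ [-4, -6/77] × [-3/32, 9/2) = ∅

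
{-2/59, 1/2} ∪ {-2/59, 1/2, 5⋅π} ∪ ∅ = {-2/59, 1/2, 5⋅π}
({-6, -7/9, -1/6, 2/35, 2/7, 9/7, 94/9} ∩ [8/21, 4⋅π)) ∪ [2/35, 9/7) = [2/35, 9/7] ∪ {94/9}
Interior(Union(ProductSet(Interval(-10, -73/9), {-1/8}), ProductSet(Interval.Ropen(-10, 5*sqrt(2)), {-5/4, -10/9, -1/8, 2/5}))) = EmptySet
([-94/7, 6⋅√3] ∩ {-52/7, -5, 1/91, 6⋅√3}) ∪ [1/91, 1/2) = {-52/7, -5, 6⋅√3} ∪ [1/91, 1/2)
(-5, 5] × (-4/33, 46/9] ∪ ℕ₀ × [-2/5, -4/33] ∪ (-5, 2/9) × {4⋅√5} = (ℕ₀ × [-2/5, -4/33]) ∪ ((-5, 5] × (-4/33, 46/9]) ∪ ((-5, 2/9) × {4⋅√5})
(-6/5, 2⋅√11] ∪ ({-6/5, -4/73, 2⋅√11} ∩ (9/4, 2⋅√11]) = (-6/5, 2⋅√11]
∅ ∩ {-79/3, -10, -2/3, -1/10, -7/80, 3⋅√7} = ∅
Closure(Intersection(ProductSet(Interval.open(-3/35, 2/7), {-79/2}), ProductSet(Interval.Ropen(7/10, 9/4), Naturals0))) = EmptySet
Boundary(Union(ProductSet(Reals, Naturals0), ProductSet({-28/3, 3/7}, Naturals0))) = ProductSet(Reals, Naturals0)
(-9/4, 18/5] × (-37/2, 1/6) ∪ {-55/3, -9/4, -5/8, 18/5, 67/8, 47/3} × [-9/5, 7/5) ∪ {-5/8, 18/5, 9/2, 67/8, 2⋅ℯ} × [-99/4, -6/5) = ((-9/4, 18/5] × (-37/2, 1/6)) ∪ ({-55/3, -9/4, -5/8, 18/5, 67/8, 47/3} × [-9/5, 7/5)) ∪ ({-5/8, 18/5, 9/2, 67/8, 2⋅ℯ} × [-99/4, -6/5))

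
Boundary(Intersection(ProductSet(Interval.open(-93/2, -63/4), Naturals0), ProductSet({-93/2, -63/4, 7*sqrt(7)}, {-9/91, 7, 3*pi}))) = EmptySet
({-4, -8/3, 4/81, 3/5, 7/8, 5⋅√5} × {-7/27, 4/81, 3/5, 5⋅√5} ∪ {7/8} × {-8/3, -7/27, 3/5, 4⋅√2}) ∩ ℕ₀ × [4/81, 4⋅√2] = ∅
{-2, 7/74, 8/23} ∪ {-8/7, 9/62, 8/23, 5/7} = {-2, -8/7, 7/74, 9/62, 8/23, 5/7}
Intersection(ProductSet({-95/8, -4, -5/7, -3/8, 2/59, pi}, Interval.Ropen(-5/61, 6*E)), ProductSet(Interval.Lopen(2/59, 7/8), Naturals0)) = EmptySet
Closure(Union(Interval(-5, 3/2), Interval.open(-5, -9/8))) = Interval(-5, 3/2)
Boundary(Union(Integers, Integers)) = Integers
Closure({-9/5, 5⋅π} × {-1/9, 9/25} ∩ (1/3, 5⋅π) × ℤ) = ∅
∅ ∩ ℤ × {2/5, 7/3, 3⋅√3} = ∅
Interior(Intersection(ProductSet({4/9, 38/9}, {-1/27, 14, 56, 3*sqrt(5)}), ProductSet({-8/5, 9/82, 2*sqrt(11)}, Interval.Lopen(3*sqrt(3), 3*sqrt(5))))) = EmptySet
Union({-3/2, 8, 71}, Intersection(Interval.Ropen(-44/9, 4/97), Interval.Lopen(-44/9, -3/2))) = Union({8, 71}, Interval.Lopen(-44/9, -3/2))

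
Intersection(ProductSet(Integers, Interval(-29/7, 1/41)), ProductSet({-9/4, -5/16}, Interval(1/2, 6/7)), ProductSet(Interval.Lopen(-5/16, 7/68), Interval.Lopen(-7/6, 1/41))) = EmptySet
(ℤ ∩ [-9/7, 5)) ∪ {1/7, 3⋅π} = {-1, 0, …, 4} ∪ {1/7, 3⋅π}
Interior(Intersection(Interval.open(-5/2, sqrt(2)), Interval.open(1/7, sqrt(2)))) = Interval.open(1/7, sqrt(2))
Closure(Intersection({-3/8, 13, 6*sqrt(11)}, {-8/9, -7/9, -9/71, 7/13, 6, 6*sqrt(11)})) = {6*sqrt(11)}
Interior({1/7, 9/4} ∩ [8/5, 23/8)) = ∅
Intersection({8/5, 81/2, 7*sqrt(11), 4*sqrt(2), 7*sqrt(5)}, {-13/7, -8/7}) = EmptySet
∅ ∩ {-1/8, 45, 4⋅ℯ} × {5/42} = ∅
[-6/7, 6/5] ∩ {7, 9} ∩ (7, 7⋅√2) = ∅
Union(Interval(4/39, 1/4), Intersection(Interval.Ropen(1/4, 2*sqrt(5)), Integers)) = Union(Interval(4/39, 1/4), Range(1, 5, 1))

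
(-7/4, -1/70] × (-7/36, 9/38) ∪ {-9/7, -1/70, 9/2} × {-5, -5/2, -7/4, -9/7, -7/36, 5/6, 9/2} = ((-7/4, -1/70] × (-7/36, 9/38)) ∪ ({-9/7, -1/70, 9/2} × {-5, -5/2, -7/4, -9/7, -7/36, 5/6, 9/2})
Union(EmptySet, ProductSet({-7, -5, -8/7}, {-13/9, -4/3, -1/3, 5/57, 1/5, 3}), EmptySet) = ProductSet({-7, -5, -8/7}, {-13/9, -4/3, -1/3, 5/57, 1/5, 3})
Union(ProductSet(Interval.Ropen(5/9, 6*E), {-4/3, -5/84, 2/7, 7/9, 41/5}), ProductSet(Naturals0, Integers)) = Union(ProductSet(Interval.Ropen(5/9, 6*E), {-4/3, -5/84, 2/7, 7/9, 41/5}), ProductSet(Naturals0, Integers))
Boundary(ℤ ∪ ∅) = ℤ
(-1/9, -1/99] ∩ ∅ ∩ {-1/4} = ∅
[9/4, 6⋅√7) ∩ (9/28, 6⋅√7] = [9/4, 6⋅√7)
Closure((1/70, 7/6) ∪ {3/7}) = [1/70, 7/6]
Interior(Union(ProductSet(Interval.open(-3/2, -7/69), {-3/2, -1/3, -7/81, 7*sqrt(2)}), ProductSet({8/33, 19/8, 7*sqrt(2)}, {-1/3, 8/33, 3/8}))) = EmptySet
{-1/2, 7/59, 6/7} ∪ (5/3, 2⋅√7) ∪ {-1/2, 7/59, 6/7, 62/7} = {-1/2, 7/59, 6/7, 62/7} ∪ (5/3, 2⋅√7)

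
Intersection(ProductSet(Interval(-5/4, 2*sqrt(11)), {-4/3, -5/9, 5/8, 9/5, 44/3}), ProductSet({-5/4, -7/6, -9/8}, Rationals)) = ProductSet({-5/4, -7/6, -9/8}, {-4/3, -5/9, 5/8, 9/5, 44/3})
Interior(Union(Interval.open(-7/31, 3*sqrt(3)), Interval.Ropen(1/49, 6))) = Interval.open(-7/31, 6)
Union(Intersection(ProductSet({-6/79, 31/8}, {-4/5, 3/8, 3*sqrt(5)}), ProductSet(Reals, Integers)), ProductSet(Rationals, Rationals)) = ProductSet(Rationals, Rationals)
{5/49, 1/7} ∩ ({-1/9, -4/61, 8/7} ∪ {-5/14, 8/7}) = ∅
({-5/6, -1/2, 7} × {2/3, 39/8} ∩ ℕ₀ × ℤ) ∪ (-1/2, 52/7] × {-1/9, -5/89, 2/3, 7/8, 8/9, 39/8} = (-1/2, 52/7] × {-1/9, -5/89, 2/3, 7/8, 8/9, 39/8}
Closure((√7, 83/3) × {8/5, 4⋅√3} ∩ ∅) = ∅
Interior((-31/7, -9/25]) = (-31/7, -9/25)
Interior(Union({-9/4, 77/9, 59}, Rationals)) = EmptySet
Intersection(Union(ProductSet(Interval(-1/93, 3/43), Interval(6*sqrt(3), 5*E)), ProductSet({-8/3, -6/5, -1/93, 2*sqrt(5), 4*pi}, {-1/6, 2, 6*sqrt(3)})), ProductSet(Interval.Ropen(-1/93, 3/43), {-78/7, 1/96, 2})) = ProductSet({-1/93}, {2})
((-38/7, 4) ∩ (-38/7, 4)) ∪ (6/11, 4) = (-38/7, 4)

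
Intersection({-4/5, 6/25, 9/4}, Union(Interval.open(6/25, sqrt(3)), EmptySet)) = EmptySet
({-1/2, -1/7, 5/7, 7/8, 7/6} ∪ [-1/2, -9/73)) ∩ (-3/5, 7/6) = [-1/2, -9/73) ∪ {5/7, 7/8}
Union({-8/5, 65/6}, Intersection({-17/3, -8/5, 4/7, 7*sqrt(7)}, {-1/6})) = {-8/5, 65/6}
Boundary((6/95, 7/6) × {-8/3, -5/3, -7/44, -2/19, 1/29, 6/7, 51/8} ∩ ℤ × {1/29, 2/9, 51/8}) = {1} × {1/29, 51/8}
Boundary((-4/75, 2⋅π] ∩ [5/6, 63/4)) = {5/6, 2⋅π}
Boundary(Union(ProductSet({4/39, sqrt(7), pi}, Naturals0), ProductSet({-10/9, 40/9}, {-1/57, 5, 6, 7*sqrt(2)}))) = Union(ProductSet({-10/9, 40/9}, {-1/57, 5, 6, 7*sqrt(2)}), ProductSet({4/39, sqrt(7), pi}, Naturals0))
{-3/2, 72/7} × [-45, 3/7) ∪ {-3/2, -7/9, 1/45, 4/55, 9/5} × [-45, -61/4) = ({-3/2, 72/7} × [-45, 3/7)) ∪ ({-3/2, -7/9, 1/45, 4/55, 9/5} × [-45, -61/4))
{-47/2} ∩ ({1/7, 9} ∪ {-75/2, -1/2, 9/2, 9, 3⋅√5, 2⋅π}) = ∅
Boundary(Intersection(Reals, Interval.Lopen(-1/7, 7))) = {-1/7, 7}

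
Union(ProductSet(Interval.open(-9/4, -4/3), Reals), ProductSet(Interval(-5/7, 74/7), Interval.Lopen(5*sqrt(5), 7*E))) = Union(ProductSet(Interval.open(-9/4, -4/3), Reals), ProductSet(Interval(-5/7, 74/7), Interval.Lopen(5*sqrt(5), 7*E)))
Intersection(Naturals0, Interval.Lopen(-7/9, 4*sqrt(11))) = Range(0, 14, 1)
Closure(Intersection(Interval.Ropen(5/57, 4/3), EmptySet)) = EmptySet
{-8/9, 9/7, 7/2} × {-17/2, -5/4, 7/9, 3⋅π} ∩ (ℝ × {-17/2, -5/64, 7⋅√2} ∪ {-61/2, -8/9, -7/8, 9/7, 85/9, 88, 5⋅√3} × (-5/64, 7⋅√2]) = ({-8/9, 9/7, 7/2} × {-17/2}) ∪ ({-8/9, 9/7} × {7/9, 3⋅π})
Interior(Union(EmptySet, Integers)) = EmptySet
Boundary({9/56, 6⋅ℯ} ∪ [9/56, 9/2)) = {9/56, 9/2, 6⋅ℯ}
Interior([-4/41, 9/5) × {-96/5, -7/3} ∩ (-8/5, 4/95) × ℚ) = ∅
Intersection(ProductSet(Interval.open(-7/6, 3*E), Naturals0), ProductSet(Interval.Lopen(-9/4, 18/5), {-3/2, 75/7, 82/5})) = EmptySet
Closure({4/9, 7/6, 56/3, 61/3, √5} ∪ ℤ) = ℤ ∪ {4/9, 7/6, 56/3, 61/3, √5}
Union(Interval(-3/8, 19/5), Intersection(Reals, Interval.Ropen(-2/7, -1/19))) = Interval(-3/8, 19/5)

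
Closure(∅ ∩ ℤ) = ∅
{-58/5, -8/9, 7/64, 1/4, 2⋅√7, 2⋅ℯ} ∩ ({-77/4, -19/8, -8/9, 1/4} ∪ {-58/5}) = {-58/5, -8/9, 1/4}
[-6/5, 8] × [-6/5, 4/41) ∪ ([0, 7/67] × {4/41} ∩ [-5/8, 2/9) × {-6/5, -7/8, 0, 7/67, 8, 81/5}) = [-6/5, 8] × [-6/5, 4/41)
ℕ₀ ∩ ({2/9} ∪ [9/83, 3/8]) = ∅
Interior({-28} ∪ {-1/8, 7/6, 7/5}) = ∅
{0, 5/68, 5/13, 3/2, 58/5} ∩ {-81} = ∅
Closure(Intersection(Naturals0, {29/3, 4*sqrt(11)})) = EmptySet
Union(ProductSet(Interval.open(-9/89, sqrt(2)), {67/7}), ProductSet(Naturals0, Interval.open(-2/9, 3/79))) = Union(ProductSet(Interval.open(-9/89, sqrt(2)), {67/7}), ProductSet(Naturals0, Interval.open(-2/9, 3/79)))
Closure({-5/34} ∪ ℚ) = ℝ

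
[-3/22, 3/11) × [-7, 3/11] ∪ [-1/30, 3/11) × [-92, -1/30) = ([-3/22, 3/11) × [-7, 3/11]) ∪ ([-1/30, 3/11) × [-92, -1/30))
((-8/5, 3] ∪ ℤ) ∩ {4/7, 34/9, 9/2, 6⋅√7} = {4/7}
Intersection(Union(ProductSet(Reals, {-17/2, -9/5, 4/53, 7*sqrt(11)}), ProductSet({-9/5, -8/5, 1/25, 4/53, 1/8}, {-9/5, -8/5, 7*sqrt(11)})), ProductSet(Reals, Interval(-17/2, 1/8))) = Union(ProductSet({-9/5, -8/5, 1/25, 4/53, 1/8}, {-9/5, -8/5}), ProductSet(Reals, {-17/2, -9/5, 4/53}))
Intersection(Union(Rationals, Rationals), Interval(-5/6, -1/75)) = Intersection(Interval(-5/6, -1/75), Rationals)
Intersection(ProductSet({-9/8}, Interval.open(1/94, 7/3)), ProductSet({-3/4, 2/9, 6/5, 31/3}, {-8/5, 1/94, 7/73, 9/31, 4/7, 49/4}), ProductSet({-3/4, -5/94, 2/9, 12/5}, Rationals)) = EmptySet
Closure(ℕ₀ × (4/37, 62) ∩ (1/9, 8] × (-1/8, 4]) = {1, 2, …, 8} × [4/37, 4]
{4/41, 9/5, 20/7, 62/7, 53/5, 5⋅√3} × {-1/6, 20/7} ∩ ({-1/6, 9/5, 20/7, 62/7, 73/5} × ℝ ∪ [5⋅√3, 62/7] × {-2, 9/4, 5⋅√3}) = {9/5, 20/7, 62/7} × {-1/6, 20/7}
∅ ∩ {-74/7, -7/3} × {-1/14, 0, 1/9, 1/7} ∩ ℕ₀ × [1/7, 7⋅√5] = ∅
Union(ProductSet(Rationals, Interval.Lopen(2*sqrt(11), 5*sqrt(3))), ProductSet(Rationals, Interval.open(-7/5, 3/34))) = ProductSet(Rationals, Union(Interval.open(-7/5, 3/34), Interval.Lopen(2*sqrt(11), 5*sqrt(3))))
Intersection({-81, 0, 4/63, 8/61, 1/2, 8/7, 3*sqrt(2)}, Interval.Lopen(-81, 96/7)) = {0, 4/63, 8/61, 1/2, 8/7, 3*sqrt(2)}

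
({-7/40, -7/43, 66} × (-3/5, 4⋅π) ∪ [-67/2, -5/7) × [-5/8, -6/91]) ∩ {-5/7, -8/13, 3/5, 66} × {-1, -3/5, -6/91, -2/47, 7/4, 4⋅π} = {66} × {-6/91, -2/47, 7/4}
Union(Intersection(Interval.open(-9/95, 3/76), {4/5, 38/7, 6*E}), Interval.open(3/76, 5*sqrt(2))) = Interval.open(3/76, 5*sqrt(2))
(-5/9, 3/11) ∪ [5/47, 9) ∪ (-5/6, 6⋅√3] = (-5/6, 6⋅√3]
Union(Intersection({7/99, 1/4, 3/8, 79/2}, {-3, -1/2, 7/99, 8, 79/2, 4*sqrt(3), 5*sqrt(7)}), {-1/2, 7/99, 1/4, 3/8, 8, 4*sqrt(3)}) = {-1/2, 7/99, 1/4, 3/8, 8, 79/2, 4*sqrt(3)}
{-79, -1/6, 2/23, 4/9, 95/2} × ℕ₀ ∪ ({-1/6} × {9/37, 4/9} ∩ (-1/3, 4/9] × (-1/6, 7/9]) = ({-1/6} × {9/37, 4/9}) ∪ ({-79, -1/6, 2/23, 4/9, 95/2} × ℕ₀)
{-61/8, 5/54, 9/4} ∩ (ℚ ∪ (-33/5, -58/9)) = {-61/8, 5/54, 9/4}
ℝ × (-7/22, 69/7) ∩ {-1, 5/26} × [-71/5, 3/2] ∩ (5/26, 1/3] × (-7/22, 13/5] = ∅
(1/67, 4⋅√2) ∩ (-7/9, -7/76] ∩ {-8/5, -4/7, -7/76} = ∅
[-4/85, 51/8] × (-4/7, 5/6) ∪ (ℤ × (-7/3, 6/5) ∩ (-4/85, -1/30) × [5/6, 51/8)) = [-4/85, 51/8] × (-4/7, 5/6)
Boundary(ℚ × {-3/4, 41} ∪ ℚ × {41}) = ℝ × {-3/4, 41}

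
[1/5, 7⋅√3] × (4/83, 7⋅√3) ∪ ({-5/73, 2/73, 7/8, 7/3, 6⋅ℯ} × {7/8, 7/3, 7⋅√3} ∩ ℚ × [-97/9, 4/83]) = [1/5, 7⋅√3] × (4/83, 7⋅√3)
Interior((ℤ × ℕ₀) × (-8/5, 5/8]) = ∅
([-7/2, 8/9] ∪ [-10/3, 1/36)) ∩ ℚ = ℚ ∩ [-7/2, 8/9]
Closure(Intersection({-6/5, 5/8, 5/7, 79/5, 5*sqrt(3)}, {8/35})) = EmptySet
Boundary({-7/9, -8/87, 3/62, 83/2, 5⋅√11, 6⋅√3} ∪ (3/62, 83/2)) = {-7/9, -8/87, 3/62, 83/2}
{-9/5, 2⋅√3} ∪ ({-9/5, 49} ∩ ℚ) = {-9/5, 49, 2⋅√3}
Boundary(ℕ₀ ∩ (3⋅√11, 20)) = {10, 11, …, 19}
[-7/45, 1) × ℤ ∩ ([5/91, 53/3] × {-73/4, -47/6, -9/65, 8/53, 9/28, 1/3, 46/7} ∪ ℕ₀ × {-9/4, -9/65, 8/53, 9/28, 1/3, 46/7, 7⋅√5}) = ∅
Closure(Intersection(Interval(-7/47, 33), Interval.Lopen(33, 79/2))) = EmptySet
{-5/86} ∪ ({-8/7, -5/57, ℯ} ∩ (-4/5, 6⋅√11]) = {-5/57, -5/86, ℯ}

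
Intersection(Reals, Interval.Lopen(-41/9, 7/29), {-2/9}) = {-2/9}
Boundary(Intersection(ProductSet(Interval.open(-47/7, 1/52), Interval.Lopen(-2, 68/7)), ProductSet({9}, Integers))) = EmptySet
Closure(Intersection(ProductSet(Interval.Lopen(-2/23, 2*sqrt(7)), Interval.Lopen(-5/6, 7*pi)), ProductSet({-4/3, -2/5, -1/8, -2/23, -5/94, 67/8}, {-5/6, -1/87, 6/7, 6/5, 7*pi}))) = ProductSet({-5/94}, {-1/87, 6/7, 6/5, 7*pi})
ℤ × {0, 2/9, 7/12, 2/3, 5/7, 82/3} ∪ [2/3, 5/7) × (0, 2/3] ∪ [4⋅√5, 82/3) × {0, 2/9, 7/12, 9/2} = (ℤ × {0, 2/9, 7/12, 2/3, 5/7, 82/3}) ∪ ([2/3, 5/7) × (0, 2/3]) ∪ ([4⋅√5, 82/3) × {0, 2/9, 7/12, 9/2})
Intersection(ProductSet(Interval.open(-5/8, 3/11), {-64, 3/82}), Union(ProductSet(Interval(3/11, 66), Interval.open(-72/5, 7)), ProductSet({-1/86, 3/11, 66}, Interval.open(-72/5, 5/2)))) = ProductSet({-1/86}, {3/82})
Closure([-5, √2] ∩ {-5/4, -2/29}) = {-5/4, -2/29}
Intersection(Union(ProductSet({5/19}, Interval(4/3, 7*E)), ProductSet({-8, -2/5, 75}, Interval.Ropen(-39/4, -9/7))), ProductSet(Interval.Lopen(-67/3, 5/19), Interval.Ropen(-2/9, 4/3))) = EmptySet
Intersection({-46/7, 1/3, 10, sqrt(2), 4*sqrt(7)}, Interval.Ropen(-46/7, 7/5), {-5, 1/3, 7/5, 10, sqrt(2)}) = {1/3}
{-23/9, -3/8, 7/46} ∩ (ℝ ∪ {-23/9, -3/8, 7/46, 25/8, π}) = {-23/9, -3/8, 7/46}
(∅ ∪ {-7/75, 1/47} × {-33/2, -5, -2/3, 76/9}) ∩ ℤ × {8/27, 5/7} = ∅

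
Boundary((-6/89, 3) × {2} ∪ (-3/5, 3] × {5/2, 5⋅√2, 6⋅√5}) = ([-6/89, 3] × {2}) ∪ ([-3/5, 3] × {5/2, 5⋅√2, 6⋅√5})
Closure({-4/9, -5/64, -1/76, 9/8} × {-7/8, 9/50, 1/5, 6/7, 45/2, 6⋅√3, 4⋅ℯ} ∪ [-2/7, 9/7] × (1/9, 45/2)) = ([-2/7, 9/7] × [1/9, 45/2]) ∪ ({-4/9, -5/64, -1/76, 9/8} × {-7/8, 9/50, 1/5, 6/7, 45/2, 6⋅√3, 4⋅ℯ})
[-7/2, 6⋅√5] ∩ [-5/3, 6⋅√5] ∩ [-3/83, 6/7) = [-3/83, 6/7)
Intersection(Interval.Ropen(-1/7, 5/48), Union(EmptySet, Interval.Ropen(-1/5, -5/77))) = Interval.Ropen(-1/7, -5/77)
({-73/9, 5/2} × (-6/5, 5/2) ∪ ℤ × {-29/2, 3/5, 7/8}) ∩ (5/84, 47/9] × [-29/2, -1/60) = ({1, 2, …, 5} × {-29/2}) ∪ ({5/2} × (-6/5, -1/60))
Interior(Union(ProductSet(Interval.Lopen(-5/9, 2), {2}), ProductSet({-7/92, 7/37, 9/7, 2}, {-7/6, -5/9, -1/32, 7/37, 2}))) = EmptySet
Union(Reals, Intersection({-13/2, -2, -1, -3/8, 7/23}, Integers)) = Reals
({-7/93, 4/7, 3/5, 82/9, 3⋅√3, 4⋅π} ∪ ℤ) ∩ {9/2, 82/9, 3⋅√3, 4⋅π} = {82/9, 3⋅√3, 4⋅π}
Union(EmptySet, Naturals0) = Naturals0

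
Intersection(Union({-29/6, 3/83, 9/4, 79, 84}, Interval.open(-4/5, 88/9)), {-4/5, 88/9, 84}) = {84}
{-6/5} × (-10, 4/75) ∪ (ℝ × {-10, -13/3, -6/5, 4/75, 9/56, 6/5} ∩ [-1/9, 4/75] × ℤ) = ({-6/5} × (-10, 4/75)) ∪ ([-1/9, 4/75] × {-10})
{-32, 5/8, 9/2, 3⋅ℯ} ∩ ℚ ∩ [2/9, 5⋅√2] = {5/8, 9/2}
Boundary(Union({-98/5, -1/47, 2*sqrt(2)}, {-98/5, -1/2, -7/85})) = {-98/5, -1/2, -7/85, -1/47, 2*sqrt(2)}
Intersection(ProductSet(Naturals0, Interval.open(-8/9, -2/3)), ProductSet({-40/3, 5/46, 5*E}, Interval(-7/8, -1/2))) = EmptySet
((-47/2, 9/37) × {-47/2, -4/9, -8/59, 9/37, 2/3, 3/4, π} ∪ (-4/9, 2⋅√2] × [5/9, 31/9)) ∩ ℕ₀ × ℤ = {0, 1, 2} × {1, 2, 3}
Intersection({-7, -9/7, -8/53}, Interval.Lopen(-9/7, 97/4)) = {-8/53}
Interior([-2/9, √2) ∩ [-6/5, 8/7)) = (-2/9, 8/7)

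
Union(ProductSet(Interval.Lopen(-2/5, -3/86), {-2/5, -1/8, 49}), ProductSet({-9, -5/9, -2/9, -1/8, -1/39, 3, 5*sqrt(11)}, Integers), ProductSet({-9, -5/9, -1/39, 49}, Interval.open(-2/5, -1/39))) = Union(ProductSet({-9, -5/9, -1/39, 49}, Interval.open(-2/5, -1/39)), ProductSet({-9, -5/9, -2/9, -1/8, -1/39, 3, 5*sqrt(11)}, Integers), ProductSet(Interval.Lopen(-2/5, -3/86), {-2/5, -1/8, 49}))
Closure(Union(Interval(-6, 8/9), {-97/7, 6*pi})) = Union({-97/7, 6*pi}, Interval(-6, 8/9))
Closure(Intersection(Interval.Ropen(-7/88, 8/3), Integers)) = Range(0, 3, 1)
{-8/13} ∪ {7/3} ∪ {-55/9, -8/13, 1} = {-55/9, -8/13, 1, 7/3}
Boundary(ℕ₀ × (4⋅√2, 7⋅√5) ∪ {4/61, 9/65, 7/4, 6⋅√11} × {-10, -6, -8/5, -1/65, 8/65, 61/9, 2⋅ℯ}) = (ℕ₀ × [4⋅√2, 7⋅√5]) ∪ ({4/61, 9/65, 7/4, 6⋅√11} × {-10, -6, -8/5, -1/65, 8/65, 61/9, 2⋅ℯ})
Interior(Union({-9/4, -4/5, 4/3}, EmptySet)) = EmptySet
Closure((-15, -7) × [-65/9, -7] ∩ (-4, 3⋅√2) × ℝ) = ∅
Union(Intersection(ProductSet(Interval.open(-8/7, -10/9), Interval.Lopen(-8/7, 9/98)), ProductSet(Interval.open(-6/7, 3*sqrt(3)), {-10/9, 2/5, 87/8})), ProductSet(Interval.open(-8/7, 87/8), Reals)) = ProductSet(Interval.open(-8/7, 87/8), Reals)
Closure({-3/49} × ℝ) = {-3/49} × ℝ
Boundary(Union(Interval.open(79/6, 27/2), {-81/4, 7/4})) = {-81/4, 7/4, 79/6, 27/2}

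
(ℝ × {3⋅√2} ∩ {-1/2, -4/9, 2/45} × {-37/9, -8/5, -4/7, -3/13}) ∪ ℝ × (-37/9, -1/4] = ℝ × (-37/9, -1/4]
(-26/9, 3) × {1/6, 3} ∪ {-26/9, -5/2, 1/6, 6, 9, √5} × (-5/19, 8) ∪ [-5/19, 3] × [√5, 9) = ((-26/9, 3) × {1/6, 3}) ∪ ([-5/19, 3] × [√5, 9)) ∪ ({-26/9, -5/2, 1/6, 6, 9, √5} × (-5/19, 8))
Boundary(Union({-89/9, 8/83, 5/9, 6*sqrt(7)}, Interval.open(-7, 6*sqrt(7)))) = {-89/9, -7, 6*sqrt(7)}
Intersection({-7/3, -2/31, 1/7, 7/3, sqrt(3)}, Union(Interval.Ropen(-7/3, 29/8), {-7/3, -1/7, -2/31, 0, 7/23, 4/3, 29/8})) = {-7/3, -2/31, 1/7, 7/3, sqrt(3)}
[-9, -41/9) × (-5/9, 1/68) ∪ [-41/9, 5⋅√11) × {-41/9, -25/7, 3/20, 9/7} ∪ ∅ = ([-9, -41/9) × (-5/9, 1/68)) ∪ ([-41/9, 5⋅√11) × {-41/9, -25/7, 3/20, 9/7})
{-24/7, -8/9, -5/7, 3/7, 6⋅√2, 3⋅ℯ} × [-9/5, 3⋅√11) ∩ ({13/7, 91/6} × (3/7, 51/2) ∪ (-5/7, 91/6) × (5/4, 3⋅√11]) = {3/7, 6⋅√2, 3⋅ℯ} × (5/4, 3⋅√11)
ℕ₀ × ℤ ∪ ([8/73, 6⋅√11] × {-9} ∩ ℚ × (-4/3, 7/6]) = ℕ₀ × ℤ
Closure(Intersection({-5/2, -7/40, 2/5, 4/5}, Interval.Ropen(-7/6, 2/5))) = {-7/40}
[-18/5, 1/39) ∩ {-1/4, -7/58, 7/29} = {-1/4, -7/58}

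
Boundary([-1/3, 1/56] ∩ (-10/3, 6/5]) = {-1/3, 1/56}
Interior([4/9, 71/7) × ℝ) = (4/9, 71/7) × ℝ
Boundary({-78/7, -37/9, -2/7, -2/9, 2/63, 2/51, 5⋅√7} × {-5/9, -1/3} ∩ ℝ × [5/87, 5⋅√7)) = ∅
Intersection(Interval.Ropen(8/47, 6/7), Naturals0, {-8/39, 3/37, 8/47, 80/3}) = EmptySet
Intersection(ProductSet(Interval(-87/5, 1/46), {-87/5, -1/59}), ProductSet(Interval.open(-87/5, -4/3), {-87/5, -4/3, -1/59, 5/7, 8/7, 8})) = ProductSet(Interval.open(-87/5, -4/3), {-87/5, -1/59})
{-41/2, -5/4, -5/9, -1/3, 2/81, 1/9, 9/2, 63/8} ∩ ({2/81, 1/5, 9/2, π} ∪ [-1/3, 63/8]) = {-1/3, 2/81, 1/9, 9/2, 63/8}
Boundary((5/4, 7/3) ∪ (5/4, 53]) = {5/4, 53}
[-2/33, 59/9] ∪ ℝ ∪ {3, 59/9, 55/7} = (-∞, ∞)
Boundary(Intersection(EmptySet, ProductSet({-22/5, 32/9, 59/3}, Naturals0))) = EmptySet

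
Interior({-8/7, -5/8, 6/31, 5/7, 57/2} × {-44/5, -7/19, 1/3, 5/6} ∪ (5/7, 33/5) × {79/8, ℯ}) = ∅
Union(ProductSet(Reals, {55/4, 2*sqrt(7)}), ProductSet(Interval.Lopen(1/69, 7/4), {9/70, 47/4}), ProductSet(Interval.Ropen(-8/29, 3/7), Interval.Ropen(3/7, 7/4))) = Union(ProductSet(Interval.Ropen(-8/29, 3/7), Interval.Ropen(3/7, 7/4)), ProductSet(Interval.Lopen(1/69, 7/4), {9/70, 47/4}), ProductSet(Reals, {55/4, 2*sqrt(7)}))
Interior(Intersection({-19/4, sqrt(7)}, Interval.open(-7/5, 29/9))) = EmptySet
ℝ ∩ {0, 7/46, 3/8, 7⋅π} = {0, 7/46, 3/8, 7⋅π}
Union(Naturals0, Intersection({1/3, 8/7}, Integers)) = Naturals0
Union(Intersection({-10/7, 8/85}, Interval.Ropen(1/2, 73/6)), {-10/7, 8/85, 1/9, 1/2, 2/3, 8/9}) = {-10/7, 8/85, 1/9, 1/2, 2/3, 8/9}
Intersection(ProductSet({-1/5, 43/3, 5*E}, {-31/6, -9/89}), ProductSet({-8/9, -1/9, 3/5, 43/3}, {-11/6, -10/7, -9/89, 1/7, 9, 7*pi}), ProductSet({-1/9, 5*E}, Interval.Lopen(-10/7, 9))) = EmptySet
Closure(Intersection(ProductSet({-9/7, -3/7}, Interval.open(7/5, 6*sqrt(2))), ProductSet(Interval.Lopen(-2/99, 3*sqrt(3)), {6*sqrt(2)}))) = EmptySet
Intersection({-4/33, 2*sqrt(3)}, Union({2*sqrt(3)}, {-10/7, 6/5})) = {2*sqrt(3)}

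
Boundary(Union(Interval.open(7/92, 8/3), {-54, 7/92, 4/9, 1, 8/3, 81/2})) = {-54, 7/92, 8/3, 81/2}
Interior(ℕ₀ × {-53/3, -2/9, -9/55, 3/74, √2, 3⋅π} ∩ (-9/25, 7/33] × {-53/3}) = ∅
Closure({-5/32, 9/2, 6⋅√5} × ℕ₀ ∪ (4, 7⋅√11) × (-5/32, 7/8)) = ({-5/32} × ℕ₀) ∪ ({4, 7⋅√11} × [-5/32, 7/8]) ∪ ([4, 7⋅√11] × {-5/32, 7/8}) ∪ ((4, 7⋅√11) × (-5/32, 7/8)) ∪ ({-5/32, 9/2, 6⋅√5} × (ℕ₀ ∪ (ℕ₀ \ (-5/32, 7/8))))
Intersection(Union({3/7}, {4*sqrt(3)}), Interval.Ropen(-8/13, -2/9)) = EmptySet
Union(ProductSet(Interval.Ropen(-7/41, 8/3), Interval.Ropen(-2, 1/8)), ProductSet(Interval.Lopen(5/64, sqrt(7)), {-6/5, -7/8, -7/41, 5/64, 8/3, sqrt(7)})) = Union(ProductSet(Interval.Ropen(-7/41, 8/3), Interval.Ropen(-2, 1/8)), ProductSet(Interval.Lopen(5/64, sqrt(7)), {-6/5, -7/8, -7/41, 5/64, 8/3, sqrt(7)}))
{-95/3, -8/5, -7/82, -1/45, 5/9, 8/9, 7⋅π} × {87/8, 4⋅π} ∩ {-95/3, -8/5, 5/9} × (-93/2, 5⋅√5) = {-95/3, -8/5, 5/9} × {87/8}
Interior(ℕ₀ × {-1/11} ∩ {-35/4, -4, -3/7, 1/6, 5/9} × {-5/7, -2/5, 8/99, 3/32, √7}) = ∅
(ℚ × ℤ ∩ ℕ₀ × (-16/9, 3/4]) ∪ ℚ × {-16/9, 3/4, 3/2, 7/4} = (ℕ₀ × {-1, 0}) ∪ (ℚ × {-16/9, 3/4, 3/2, 7/4})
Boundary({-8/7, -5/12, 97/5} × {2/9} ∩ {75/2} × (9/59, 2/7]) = ∅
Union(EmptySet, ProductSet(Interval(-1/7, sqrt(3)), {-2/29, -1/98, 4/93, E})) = ProductSet(Interval(-1/7, sqrt(3)), {-2/29, -1/98, 4/93, E})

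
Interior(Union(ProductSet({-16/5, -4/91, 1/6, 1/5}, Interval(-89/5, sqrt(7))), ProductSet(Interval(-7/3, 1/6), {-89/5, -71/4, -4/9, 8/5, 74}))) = EmptySet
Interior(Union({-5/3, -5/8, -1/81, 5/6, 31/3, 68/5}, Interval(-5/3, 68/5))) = Interval.open(-5/3, 68/5)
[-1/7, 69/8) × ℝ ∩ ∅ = ∅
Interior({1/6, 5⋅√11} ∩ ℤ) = ∅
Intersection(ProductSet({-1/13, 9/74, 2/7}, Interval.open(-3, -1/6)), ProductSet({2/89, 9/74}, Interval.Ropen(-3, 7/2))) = ProductSet({9/74}, Interval.open(-3, -1/6))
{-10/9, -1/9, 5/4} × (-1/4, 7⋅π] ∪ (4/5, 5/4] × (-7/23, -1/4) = ((4/5, 5/4] × (-7/23, -1/4)) ∪ ({-10/9, -1/9, 5/4} × (-1/4, 7⋅π])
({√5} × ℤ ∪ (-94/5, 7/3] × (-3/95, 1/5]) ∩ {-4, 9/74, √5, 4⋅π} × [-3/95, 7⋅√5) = ({√5} × {0, 1, …, 15}) ∪ ({-4, 9/74, √5} × (-3/95, 1/5])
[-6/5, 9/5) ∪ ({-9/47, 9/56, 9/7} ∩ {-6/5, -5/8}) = [-6/5, 9/5)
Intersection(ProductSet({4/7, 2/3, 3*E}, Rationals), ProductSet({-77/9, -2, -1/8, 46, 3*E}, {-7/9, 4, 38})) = ProductSet({3*E}, {-7/9, 4, 38})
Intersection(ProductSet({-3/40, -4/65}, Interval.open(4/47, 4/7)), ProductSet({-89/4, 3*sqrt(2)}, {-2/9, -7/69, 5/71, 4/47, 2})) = EmptySet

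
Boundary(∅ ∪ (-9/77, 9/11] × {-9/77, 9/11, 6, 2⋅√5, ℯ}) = [-9/77, 9/11] × {-9/77, 9/11, 6, 2⋅√5, ℯ}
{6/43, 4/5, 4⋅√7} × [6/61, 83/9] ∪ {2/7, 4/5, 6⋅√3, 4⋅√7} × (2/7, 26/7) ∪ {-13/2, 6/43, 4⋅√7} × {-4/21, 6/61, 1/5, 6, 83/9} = ({6/43, 4/5, 4⋅√7} × [6/61, 83/9]) ∪ ({-13/2, 6/43, 4⋅√7} × {-4/21, 6/61, 1/5, 6, 83/9}) ∪ ({2/7, 4/5, 6⋅√3, 4⋅√7} × (2/7, 26/7))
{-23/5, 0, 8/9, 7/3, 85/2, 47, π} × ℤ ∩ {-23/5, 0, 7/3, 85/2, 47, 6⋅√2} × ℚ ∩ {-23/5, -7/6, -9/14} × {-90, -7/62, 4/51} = {-23/5} × {-90}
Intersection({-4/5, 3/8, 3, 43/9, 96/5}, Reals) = {-4/5, 3/8, 3, 43/9, 96/5}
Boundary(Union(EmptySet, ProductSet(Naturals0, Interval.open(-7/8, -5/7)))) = ProductSet(Naturals0, Interval(-7/8, -5/7))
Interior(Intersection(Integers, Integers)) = EmptySet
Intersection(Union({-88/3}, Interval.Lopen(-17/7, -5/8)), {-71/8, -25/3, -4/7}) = EmptySet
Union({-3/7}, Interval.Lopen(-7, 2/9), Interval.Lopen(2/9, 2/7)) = Interval.Lopen(-7, 2/7)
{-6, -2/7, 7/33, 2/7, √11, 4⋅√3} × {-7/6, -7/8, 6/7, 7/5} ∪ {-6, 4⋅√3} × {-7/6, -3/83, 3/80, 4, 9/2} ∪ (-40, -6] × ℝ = ((-40, -6] × ℝ) ∪ ({-6, 4⋅√3} × {-7/6, -3/83, 3/80, 4, 9/2}) ∪ ({-6, -2/7, 7/33, 2/7, √11, 4⋅√3} × {-7/6, -7/8, 6/7, 7/5})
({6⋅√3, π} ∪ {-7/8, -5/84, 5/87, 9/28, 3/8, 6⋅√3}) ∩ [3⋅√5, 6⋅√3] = {6⋅√3}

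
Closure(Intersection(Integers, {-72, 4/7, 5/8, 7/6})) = {-72}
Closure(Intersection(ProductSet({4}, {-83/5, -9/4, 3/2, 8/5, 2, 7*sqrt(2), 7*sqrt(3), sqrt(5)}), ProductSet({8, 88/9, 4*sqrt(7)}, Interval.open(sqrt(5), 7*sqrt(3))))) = EmptySet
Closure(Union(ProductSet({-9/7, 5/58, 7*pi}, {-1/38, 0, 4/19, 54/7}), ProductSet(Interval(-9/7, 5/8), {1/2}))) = Union(ProductSet({-9/7, 5/58, 7*pi}, {-1/38, 0, 4/19, 54/7}), ProductSet(Interval(-9/7, 5/8), {1/2}))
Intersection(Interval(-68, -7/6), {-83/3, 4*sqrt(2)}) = {-83/3}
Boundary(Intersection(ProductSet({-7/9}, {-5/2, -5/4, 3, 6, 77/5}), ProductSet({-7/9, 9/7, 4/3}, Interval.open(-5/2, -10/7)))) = EmptySet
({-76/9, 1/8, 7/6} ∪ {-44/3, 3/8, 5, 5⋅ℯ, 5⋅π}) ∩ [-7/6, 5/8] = {1/8, 3/8}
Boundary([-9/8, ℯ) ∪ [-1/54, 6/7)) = {-9/8, ℯ}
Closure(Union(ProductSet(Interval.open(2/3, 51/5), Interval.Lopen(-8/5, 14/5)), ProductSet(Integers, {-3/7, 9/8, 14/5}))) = Union(ProductSet({2/3, 51/5}, Interval(-8/5, 14/5)), ProductSet(Integers, {-3/7, 9/8, 14/5}), ProductSet(Interval(2/3, 51/5), {-8/5, 14/5}), ProductSet(Interval.open(2/3, 51/5), Interval.Lopen(-8/5, 14/5)))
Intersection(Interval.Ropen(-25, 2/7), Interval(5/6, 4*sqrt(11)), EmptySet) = EmptySet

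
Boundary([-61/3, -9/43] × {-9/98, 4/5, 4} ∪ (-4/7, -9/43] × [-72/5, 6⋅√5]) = ({-4/7, -9/43} × [-72/5, 6⋅√5]) ∪ ([-4/7, -9/43] × {-72/5, 6⋅√5}) ∪ (([-61/3, -4/7] ∪ {-9/43}) × {-9/98, 4/5, 4})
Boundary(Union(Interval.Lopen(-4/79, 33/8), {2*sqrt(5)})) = {-4/79, 33/8, 2*sqrt(5)}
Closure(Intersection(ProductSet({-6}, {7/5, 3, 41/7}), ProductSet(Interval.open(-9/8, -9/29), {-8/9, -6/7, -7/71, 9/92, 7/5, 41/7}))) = EmptySet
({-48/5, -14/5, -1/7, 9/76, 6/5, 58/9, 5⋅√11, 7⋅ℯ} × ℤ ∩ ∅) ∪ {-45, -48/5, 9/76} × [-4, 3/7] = {-45, -48/5, 9/76} × [-4, 3/7]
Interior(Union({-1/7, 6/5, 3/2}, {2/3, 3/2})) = EmptySet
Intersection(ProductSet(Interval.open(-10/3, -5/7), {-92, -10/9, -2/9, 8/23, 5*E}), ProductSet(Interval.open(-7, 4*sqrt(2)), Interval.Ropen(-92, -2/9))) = ProductSet(Interval.open(-10/3, -5/7), {-92, -10/9})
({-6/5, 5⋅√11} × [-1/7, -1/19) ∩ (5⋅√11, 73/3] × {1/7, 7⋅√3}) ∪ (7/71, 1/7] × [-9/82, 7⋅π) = (7/71, 1/7] × [-9/82, 7⋅π)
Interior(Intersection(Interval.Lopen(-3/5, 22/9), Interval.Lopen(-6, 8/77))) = Interval.open(-3/5, 8/77)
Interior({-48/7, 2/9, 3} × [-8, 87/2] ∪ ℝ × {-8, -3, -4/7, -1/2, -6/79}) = ∅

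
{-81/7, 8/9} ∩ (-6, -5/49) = ∅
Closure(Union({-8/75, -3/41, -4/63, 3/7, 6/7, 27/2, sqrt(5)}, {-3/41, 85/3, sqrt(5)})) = {-8/75, -3/41, -4/63, 3/7, 6/7, 27/2, 85/3, sqrt(5)}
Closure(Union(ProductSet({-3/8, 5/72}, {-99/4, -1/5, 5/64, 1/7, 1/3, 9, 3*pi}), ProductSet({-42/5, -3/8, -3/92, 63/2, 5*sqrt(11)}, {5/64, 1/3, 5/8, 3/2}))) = Union(ProductSet({-3/8, 5/72}, {-99/4, -1/5, 5/64, 1/7, 1/3, 9, 3*pi}), ProductSet({-42/5, -3/8, -3/92, 63/2, 5*sqrt(11)}, {5/64, 1/3, 5/8, 3/2}))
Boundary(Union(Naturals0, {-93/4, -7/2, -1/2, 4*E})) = Union({-93/4, -7/2, -1/2, 4*E}, Naturals0)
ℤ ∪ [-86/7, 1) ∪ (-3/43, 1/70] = ℤ ∪ [-86/7, 1]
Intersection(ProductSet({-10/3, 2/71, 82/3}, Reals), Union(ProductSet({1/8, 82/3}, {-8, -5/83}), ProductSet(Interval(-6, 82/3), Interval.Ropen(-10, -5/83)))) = Union(ProductSet({82/3}, {-8, -5/83}), ProductSet({-10/3, 2/71, 82/3}, Interval.Ropen(-10, -5/83)))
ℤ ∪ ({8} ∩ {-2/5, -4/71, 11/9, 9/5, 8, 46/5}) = ℤ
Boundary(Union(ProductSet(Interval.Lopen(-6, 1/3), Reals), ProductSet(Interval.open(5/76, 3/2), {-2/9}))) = Union(ProductSet({-6, 1/3}, Reals), ProductSet(Interval(1/3, 3/2), {-2/9}))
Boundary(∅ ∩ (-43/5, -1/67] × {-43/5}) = ∅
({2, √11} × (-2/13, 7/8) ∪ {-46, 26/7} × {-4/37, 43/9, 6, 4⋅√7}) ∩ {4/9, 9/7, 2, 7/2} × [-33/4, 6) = {2} × (-2/13, 7/8)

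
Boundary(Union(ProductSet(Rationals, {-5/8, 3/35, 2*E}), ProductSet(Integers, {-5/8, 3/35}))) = ProductSet(Reals, {-5/8, 3/35, 2*E})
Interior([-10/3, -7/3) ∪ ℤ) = ({-3} \ ℤ \ (-10/3, -7/3)) ∪ (ℤ \ ({-10/3, -7/3} ∪ (ℤ \ (-10/3, -7/3)))) ∪ ((-10/3, -7/3) \ ℤ \ (-10/3, -7/3)) ∪ ({-3} \ ({-10/3, -7/3} ∪ (ℤ \ (-10/3, -7/3))))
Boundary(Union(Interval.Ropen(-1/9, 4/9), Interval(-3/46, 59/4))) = {-1/9, 59/4}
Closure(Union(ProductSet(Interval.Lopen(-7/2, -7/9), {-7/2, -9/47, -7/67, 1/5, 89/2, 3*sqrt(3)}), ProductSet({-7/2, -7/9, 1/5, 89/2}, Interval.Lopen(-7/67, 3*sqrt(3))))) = Union(ProductSet({-7/2, -7/9, 1/5, 89/2}, Interval(-7/67, 3*sqrt(3))), ProductSet(Interval(-7/2, -7/9), {-7/2, -9/47, -7/67, 1/5, 89/2, 3*sqrt(3)}))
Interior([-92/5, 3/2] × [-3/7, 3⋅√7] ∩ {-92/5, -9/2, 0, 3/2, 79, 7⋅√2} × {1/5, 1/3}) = ∅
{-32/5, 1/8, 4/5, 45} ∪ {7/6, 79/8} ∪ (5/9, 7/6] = {-32/5, 1/8, 79/8, 45} ∪ (5/9, 7/6]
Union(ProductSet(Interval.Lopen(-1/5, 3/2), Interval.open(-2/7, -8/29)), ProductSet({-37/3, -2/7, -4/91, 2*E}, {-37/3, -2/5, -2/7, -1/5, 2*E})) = Union(ProductSet({-37/3, -2/7, -4/91, 2*E}, {-37/3, -2/5, -2/7, -1/5, 2*E}), ProductSet(Interval.Lopen(-1/5, 3/2), Interval.open(-2/7, -8/29)))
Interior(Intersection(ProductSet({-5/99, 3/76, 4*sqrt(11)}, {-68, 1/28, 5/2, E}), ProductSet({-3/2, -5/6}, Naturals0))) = EmptySet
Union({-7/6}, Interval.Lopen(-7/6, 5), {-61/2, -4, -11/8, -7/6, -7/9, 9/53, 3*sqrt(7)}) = Union({-61/2, -4, -11/8, 3*sqrt(7)}, Interval(-7/6, 5))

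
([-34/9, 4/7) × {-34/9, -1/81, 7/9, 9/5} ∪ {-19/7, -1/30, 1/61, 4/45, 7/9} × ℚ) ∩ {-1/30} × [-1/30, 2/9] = {-1/30} × (ℚ ∩ [-1/30, 2/9])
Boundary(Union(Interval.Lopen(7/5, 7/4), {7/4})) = {7/5, 7/4}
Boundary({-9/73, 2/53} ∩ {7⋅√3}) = ∅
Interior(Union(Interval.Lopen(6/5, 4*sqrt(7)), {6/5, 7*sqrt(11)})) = Interval.open(6/5, 4*sqrt(7))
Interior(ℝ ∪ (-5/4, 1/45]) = (-∞, ∞)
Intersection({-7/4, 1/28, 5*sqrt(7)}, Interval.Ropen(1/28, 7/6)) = {1/28}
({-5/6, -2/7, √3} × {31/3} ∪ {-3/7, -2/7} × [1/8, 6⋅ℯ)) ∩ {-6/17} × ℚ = ∅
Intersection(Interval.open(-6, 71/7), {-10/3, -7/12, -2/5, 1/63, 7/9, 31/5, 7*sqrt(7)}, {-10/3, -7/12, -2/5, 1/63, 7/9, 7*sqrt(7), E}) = {-10/3, -7/12, -2/5, 1/63, 7/9}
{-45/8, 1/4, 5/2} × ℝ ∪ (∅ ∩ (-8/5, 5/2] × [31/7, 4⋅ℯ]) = {-45/8, 1/4, 5/2} × ℝ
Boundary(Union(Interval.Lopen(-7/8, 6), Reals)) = EmptySet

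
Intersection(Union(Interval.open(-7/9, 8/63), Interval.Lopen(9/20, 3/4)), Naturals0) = Range(0, 1, 1)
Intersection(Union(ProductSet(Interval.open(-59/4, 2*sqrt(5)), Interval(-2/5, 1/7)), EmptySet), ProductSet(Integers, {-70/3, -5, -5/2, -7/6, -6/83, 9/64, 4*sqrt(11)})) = ProductSet(Range(-14, 5, 1), {-6/83, 9/64})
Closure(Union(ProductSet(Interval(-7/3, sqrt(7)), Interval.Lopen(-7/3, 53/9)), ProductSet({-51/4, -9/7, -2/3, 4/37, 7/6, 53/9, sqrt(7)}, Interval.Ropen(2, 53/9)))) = Union(ProductSet({-51/4, -9/7, -2/3, 4/37, 7/6, 53/9, sqrt(7)}, Interval(2, 53/9)), ProductSet(Interval(-7/3, sqrt(7)), Interval(-7/3, 53/9)))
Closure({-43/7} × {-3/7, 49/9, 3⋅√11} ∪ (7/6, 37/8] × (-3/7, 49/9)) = ({7/6, 37/8} × [-3/7, 49/9]) ∪ ([7/6, 37/8] × {-3/7, 49/9}) ∪ ({-43/7} × {-3/7, 49/9, 3⋅√11}) ∪ ((7/6, 37/8] × (-3/7, 49/9))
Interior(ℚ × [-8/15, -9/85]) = ∅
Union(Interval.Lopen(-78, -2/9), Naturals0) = Union(Interval.Lopen(-78, -2/9), Naturals0)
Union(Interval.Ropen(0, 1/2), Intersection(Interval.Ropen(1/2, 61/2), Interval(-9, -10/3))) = Interval.Ropen(0, 1/2)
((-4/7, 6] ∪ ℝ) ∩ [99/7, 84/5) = [99/7, 84/5)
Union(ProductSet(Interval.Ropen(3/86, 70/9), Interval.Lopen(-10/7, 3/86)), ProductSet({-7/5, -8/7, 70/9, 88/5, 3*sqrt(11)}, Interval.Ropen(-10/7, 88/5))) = Union(ProductSet({-7/5, -8/7, 70/9, 88/5, 3*sqrt(11)}, Interval.Ropen(-10/7, 88/5)), ProductSet(Interval.Ropen(3/86, 70/9), Interval.Lopen(-10/7, 3/86)))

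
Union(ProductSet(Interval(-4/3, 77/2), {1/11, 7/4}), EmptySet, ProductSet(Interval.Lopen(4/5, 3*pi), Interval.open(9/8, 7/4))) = Union(ProductSet(Interval(-4/3, 77/2), {1/11, 7/4}), ProductSet(Interval.Lopen(4/5, 3*pi), Interval.open(9/8, 7/4)))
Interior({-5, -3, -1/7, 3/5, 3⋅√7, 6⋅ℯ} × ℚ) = ∅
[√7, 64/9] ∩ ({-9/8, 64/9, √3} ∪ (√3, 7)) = [√7, 7) ∪ {64/9}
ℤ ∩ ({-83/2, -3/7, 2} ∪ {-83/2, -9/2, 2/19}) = {2}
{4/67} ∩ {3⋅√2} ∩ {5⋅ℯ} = ∅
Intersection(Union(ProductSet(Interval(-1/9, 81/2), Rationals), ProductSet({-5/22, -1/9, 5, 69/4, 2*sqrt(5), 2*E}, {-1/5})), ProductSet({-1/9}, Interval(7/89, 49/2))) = ProductSet({-1/9}, Intersection(Interval(7/89, 49/2), Rationals))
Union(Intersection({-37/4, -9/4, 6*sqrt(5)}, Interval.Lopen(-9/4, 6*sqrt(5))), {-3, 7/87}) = {-3, 7/87, 6*sqrt(5)}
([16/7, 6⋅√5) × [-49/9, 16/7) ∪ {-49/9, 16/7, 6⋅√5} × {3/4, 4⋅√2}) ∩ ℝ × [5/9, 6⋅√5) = ([16/7, 6⋅√5) × [5/9, 16/7)) ∪ ({-49/9, 16/7, 6⋅√5} × {3/4, 4⋅√2})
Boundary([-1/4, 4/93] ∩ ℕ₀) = {0}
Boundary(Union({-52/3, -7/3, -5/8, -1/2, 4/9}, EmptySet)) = {-52/3, -7/3, -5/8, -1/2, 4/9}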